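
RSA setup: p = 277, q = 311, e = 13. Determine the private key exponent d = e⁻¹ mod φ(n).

72397

φ(n) = (p−1)(q−1) = 276·310 = 85560.
Need d with 13·d ≡ 1 (mod 85560). Apply the extended Euclidean algorithm:
85560 = 6581×13 + 7
13 = 1×7 + 6
7 = 1×6 + 1
6 = 6×1 + 0
Back-substitute:
1 = 7 − 6
1 = −13 + 2·7
1 = 2·85560 − 13163·13
So 13·(-13163) ≡ 1 (mod 85560), hence d ≡ -13163 ≡ 72397 (mod 85560).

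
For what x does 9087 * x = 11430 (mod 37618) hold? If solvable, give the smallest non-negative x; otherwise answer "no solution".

37582

First find gcd(9087, 37618):
37618 = 4×9087 + 1270
9087 = 7×1270 + 197
1270 = 6×197 + 88
197 = 2×88 + 21
88 = 4×21 + 4
21 = 5×4 + 1
4 = 4×1 + 0
gcd = 1, so a unique solution mod 37618 exists.
Back-substitute for the Bézout coefficients:
1 = 21 − 5·4
1 = −5·88 + 21·21
1 = 21·197 − 47·88
1 = −47·1270 + 303·197
1 = 303·9087 − 2168·1270
1 = −2168·37618 + 8975·9087
So 9087·(8975) ≡ 1 (mod 37618), giving 9087⁻¹ ≡ 8975.
x ≡ 9087⁻¹·11430 ≡ 8975·11430 ≡ 37582 (mod 37618).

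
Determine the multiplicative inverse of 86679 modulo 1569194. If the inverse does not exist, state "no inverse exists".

374109

Apply the Euclidean algorithm to 1569194 and 86679:
1569194 = 18·86679 + 8972
86679 = 9·8972 + 5931
8972 = 1·5931 + 3041
5931 = 1·3041 + 2890
3041 = 1·2890 + 151
2890 = 19·151 + 21
151 = 7·21 + 4
21 = 5·4 + 1
4 = 4·1 + 0
Since gcd(86679, 1569194) = 1, back-substitute to write 1 as a combination:
1 = 21 − 5·4
1 = −5·151 + 36·21
1 = 36·2890 − 689·151
1 = −689·3041 + 725·2890
1 = 725·5931 − 1414·3041
1 = −1414·8972 + 2139·5931
1 = 2139·86679 − 20665·8972
1 = −20665·1569194 + 374109·86679
So 86679·374109 ≡ 1 (mod 1569194).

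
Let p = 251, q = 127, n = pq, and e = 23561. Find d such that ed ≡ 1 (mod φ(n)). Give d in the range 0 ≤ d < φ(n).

21041

φ(n) = (p−1)(q−1) = 250·126 = 31500.
Need d with 23561·d ≡ 1 (mod 31500). Apply the extended Euclidean algorithm:
31500 = 1×23561 + 7939
23561 = 2×7939 + 7683
7939 = 1×7683 + 256
7683 = 30×256 + 3
256 = 85×3 + 1
3 = 3×1 + 0
Back-substitute:
1 = 256 − 85·3
1 = −85·7683 + 2551·256
1 = 2551·7939 − 2636·7683
1 = −2636·23561 + 7823·7939
1 = 7823·31500 − 10459·23561
So 23561·(-10459) ≡ 1 (mod 31500), hence d ≡ -10459 ≡ 21041 (mod 31500).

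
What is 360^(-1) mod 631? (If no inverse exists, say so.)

Apply the Euclidean algorithm to 631 and 360:
631 = 1×360 + 271
360 = 1×271 + 89
271 = 3×89 + 4
89 = 22×4 + 1
4 = 4×1 + 0
The gcd is 1. Working backward:
1 = 89 − 22·4
1 = −22·271 + 67·89
1 = 67·360 − 89·271
1 = −89·631 + 156·360
So 360·156 ≡ 1 (mod 631).

156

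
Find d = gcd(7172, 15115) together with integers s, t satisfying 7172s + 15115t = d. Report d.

Repeated division:
15115 = 2·7172 + 771
7172 = 9·771 + 233
771 = 3·233 + 72
233 = 3·72 + 17
72 = 4·17 + 4
17 = 4·4 + 1
4 = 4·1 + 0
gcd(7172, 15115) = 1.
Working backward:
1 = 17 − 4·4
1 = −4·72 + 17·17
1 = 17·233 − 55·72
1 = −55·771 + 182·233
1 = 182·7172 − 1693·771
1 = −1693·15115 + 3568·7172
So 1 = (-1693)·15115 + (3568)·7172.

1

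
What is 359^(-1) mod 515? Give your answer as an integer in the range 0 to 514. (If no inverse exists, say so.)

274

Extended Euclidean algorithm:
515 = 1·359 + 156
359 = 2·156 + 47
156 = 3·47 + 15
47 = 3·15 + 2
15 = 7·2 + 1
2 = 2·1 + 0
The gcd is 1. Working backward:
1 = 15 − 7·2
1 = −7·47 + 22·15
1 = 22·156 − 73·47
1 = −73·359 + 168·156
1 = 168·515 − 241·359
Thus 359·(-241) ≡ 1 (mod 515); reducing, -241 mod 515 = 274.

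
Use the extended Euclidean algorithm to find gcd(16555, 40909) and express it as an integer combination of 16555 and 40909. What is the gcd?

Repeated division:
40909 = 2×16555 + 7799
16555 = 2×7799 + 957
7799 = 8×957 + 143
957 = 6×143 + 99
143 = 1×99 + 44
99 = 2×44 + 11
44 = 4×11 + 0
gcd(16555, 40909) = 11.
Working backward:
11 = 99 − 2·44
11 = −2·143 + 3·99
11 = 3·957 − 20·143
11 = −20·7799 + 163·957
11 = 163·16555 − 346·7799
11 = −346·40909 + 855·16555
So 11 = (-346)·40909 + (855)·16555.

11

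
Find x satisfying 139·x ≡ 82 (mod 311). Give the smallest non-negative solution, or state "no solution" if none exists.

61

First find gcd(139, 311):
311 = 2·139 + 33
139 = 4·33 + 7
33 = 4·7 + 5
7 = 1·5 + 2
5 = 2·2 + 1
2 = 2·1 + 0
gcd = 1, so a unique solution mod 311 exists.
Back-substitute for the Bézout coefficients:
1 = 5 − 2·2
1 = −2·7 + 3·5
1 = 3·33 − 14·7
1 = −14·139 + 59·33
1 = 59·311 − 132·139
So 139·(-132) ≡ 1 (mod 311), giving 139⁻¹ ≡ 179.
x ≡ 139⁻¹·82 ≡ 179·82 ≡ 61 (mod 311).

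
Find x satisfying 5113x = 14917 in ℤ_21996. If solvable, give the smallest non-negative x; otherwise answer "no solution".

5845

First find gcd(5113, 21996):
21996 = 4*5113 + 1544
5113 = 3*1544 + 481
1544 = 3*481 + 101
481 = 4*101 + 77
101 = 1*77 + 24
77 = 3*24 + 5
24 = 4*5 + 4
5 = 1*4 + 1
4 = 4*1 + 0
gcd = 1, so a unique solution mod 21996 exists.
Back-substitute for the Bézout coefficients:
1 = 5 − 4
1 = −24 + 5·5
1 = 5·77 − 16·24
1 = −16·101 + 21·77
1 = 21·481 − 100·101
1 = −100·1544 + 321·481
1 = 321·5113 − 1063·1544
1 = −1063·21996 + 4573·5113
So 5113·(4573) ≡ 1 (mod 21996), giving 5113⁻¹ ≡ 4573.
x ≡ 5113⁻¹·14917 ≡ 4573·14917 ≡ 5845 (mod 21996).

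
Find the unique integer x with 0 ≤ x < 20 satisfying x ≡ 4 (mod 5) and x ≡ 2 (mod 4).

Write x = 4 + 5·k. Then 5·k ≡ 2 − 4 ≡ 2 (mod 4).
Need 5⁻¹ mod 4. Extended Euclid on (4, 1):
4 = 4×1 + 0
5⁻¹ ≡ 1 (mod 4), so k ≡ 1·2 ≡ 2 (mod 4).
x = 4 + 5·2 = 14.

14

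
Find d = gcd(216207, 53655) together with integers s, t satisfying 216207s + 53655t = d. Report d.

3

Repeated division:
216207 = 4×53655 + 1587
53655 = 33×1587 + 1284
1587 = 1×1284 + 303
1284 = 4×303 + 72
303 = 4×72 + 15
72 = 4×15 + 12
15 = 1×12 + 3
12 = 4×3 + 0
gcd(216207, 53655) = 3.
Working backward:
3 = 15 − 12
3 = −72 + 5·15
3 = 5·303 − 21·72
3 = −21·1284 + 89·303
3 = 89·1587 − 110·1284
3 = −110·53655 + 3719·1587
3 = 3719·216207 − 14986·53655
So 3 = (3719)·216207 + (-14986)·53655.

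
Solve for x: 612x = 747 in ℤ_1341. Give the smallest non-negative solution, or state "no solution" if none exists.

56

First find gcd(612, 1341):
1341 = 2·612 + 117
612 = 5·117 + 27
117 = 4·27 + 9
27 = 3·9 + 0
gcd = 9 and 9 | 747, so solutions exist. Divide through by 9: 68x ≡ 83 (mod 149).
Now find 68⁻¹ mod 149:
149 = 2×68 + 13
68 = 5×13 + 3
13 = 4×3 + 1
3 = 3×1 + 0
Back-substitute:
1 = 13 − 4·3
1 = −4·68 + 21·13
1 = 21·149 − 46·68
So 68·(-46) ≡ 1 (mod 149), i.e. 68⁻¹ ≡ 103.
Then x ≡ 103·83 ≡ 56 (mod 149); the smallest non-negative solution is x = 56.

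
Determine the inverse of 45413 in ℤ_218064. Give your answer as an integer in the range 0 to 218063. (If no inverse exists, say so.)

26189

Apply the Euclidean algorithm to 218064 and 45413:
218064 = 4×45413 + 36412
45413 = 1×36412 + 9001
36412 = 4×9001 + 408
9001 = 22×408 + 25
408 = 16×25 + 8
25 = 3×8 + 1
8 = 8×1 + 0
Since gcd(45413, 218064) = 1, back-substitute to write 1 as a combination:
1 = 25 − 3·8
1 = −3·408 + 49·25
1 = 49·9001 − 1081·408
1 = −1081·36412 + 4373·9001
1 = 4373·45413 − 5454·36412
1 = −5454·218064 + 26189·45413
So 45413·26189 ≡ 1 (mod 218064).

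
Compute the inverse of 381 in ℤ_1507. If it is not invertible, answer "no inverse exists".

1064

Run Euclid on (1507, 381):
1507 = 3*381 + 364
381 = 1*364 + 17
364 = 21*17 + 7
17 = 2*7 + 3
7 = 2*3 + 1
3 = 3*1 + 0
Since gcd(381, 1507) = 1, back-substitute to write 1 as a combination:
1 = 7 − 2·3
1 = −2·17 + 5·7
1 = 5·364 − 107·17
1 = −107·381 + 112·364
1 = 112·1507 − 443·381
Thus 381·(-443) ≡ 1 (mod 1507); reducing, -443 mod 1507 = 1064.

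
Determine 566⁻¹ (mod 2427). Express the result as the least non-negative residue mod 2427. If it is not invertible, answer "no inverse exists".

Run Euclid on (2427, 566):
2427 = 4×566 + 163
566 = 3×163 + 77
163 = 2×77 + 9
77 = 8×9 + 5
9 = 1×5 + 4
5 = 1×4 + 1
4 = 4×1 + 0
Since gcd(566, 2427) = 1, back-substitute to write 1 as a combination:
1 = 5 − 4
1 = −9 + 2·5
1 = 2·77 − 17·9
1 = −17·163 + 36·77
1 = 36·566 − 125·163
1 = −125·2427 + 536·566
So 566·536 ≡ 1 (mod 2427).

536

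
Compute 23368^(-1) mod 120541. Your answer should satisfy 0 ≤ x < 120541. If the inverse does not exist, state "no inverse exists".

96993

Extended Euclidean algorithm:
120541 = 5*23368 + 3701
23368 = 6*3701 + 1162
3701 = 3*1162 + 215
1162 = 5*215 + 87
215 = 2*87 + 41
87 = 2*41 + 5
41 = 8*5 + 1
5 = 5*1 + 0
The gcd is 1. Working backward:
1 = 41 − 8·5
1 = −8·87 + 17·41
1 = 17·215 − 42·87
1 = −42·1162 + 227·215
1 = 227·3701 − 723·1162
1 = −723·23368 + 4565·3701
1 = 4565·120541 − 23548·23368
So 23368·(-23548) ≡ 1 (mod 120541), and -23548 ≡ 96993 (mod 120541).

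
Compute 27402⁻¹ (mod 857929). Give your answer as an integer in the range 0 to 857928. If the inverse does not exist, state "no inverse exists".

Apply the Euclidean algorithm to 857929 and 27402:
857929 = 31×27402 + 8467
27402 = 3×8467 + 2001
8467 = 4×2001 + 463
2001 = 4×463 + 149
463 = 3×149 + 16
149 = 9×16 + 5
16 = 3×5 + 1
5 = 5×1 + 0
gcd = 1, so the inverse exists. Back-substitute:
1 = 16 − 3·5
1 = −3·149 + 28·16
1 = 28·463 − 87·149
1 = −87·2001 + 376·463
1 = 376·8467 − 1591·2001
1 = −1591·27402 + 5149·8467
1 = 5149·857929 − 161210·27402
So 27402·(-161210) ≡ 1 (mod 857929), and -161210 ≡ 696719 (mod 857929).

696719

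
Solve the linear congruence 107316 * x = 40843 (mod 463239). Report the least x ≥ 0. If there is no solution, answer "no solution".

gcd(107316, 463239):
463239 = 4×107316 + 33975
107316 = 3×33975 + 5391
33975 = 6×5391 + 1629
5391 = 3×1629 + 504
1629 = 3×504 + 117
504 = 4×117 + 36
117 = 3×36 + 9
36 = 4×9 + 0
gcd = 9, but 9 ∤ 40843, so the congruence has no solution.

no solution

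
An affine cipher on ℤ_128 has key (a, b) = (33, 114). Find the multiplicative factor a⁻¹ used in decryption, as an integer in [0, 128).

Apply the Euclidean algorithm to 128 and 33:
128 = 3×33 + 29
33 = 1×29 + 4
29 = 7×4 + 1
4 = 4×1 + 0
Since gcd(33, 128) = 1, back-substitute to write 1 as a combination:
1 = 29 − 7·4
1 = −7·33 + 8·29
1 = 8·128 − 31·33
Thus 33·(-31) ≡ 1 (mod 128); reducing, -31 mod 128 = 97.

97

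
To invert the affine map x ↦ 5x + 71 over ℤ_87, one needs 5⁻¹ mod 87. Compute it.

35

Apply the Euclidean algorithm to 87 and 5:
87 = 17·5 + 2
5 = 2·2 + 1
2 = 2·1 + 0
Since gcd(5, 87) = 1, back-substitute to write 1 as a combination:
1 = 5 − 2·2
1 = −2·87 + 35·5
So 5·35 ≡ 1 (mod 87).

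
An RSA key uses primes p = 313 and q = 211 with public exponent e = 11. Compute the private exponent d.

φ(n) = (p−1)(q−1) = 312·210 = 65520.
Need d with 11·d ≡ 1 (mod 65520). Apply the extended Euclidean algorithm:
65520 = 5956·11 + 4
11 = 2·4 + 3
4 = 1·3 + 1
3 = 3·1 + 0
Back-substitute:
1 = 4 − 3
1 = −11 + 3·4
1 = 3·65520 − 17869·11
So 11·(-17869) ≡ 1 (mod 65520), hence d ≡ -17869 ≡ 47651 (mod 65520).

47651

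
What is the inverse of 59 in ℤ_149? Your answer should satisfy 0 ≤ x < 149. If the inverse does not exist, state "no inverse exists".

Apply the Euclidean algorithm to 149 and 59:
149 = 2×59 + 31
59 = 1×31 + 28
31 = 1×28 + 3
28 = 9×3 + 1
3 = 3×1 + 0
Since gcd(59, 149) = 1, back-substitute to write 1 as a combination:
1 = 28 − 9·3
1 = −9·31 + 10·28
1 = 10·59 − 19·31
1 = −19·149 + 48·59
So 59·48 ≡ 1 (mod 149).

48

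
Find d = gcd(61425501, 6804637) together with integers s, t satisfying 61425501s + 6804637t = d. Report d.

1

Repeated division:
61425501 = 9·6804637 + 183768
6804637 = 37·183768 + 5221
183768 = 35·5221 + 1033
5221 = 5·1033 + 56
1033 = 18·56 + 25
56 = 2·25 + 6
25 = 4·6 + 1
6 = 6·1 + 0
gcd(61425501, 6804637) = 1.
Express as a combination:
1 = 25 − 4·6
1 = −4·56 + 9·25
1 = 9·1033 − 166·56
1 = −166·5221 + 839·1033
1 = 839·183768 − 29531·5221
1 = −29531·6804637 + 1093486·183768
1 = 1093486·61425501 − 9870905·6804637
So 1 = (1093486)·61425501 + (-9870905)·6804637.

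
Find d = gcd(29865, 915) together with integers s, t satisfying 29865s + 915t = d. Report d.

15

Apply Euclid's algorithm to 29865 and 915:
29865 = 32*915 + 585
915 = 1*585 + 330
585 = 1*330 + 255
330 = 1*255 + 75
255 = 3*75 + 30
75 = 2*30 + 15
30 = 2*15 + 0
gcd(29865, 915) = 15.
Express as a combination:
15 = 75 − 2·30
15 = −2·255 + 7·75
15 = 7·330 − 9·255
15 = −9·585 + 16·330
15 = 16·915 − 25·585
15 = −25·29865 + 816·915
So 15 = (-25)·29865 + (816)·915.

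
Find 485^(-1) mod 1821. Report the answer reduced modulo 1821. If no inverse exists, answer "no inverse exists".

Apply the Euclidean algorithm to 1821 and 485:
1821 = 3×485 + 366
485 = 1×366 + 119
366 = 3×119 + 9
119 = 13×9 + 2
9 = 4×2 + 1
2 = 2×1 + 0
gcd = 1, so the inverse exists. Back-substitute:
1 = 9 − 4·2
1 = −4·119 + 53·9
1 = 53·366 − 163·119
1 = −163·485 + 216·366
1 = 216·1821 − 811·485
Hence 485⁻¹ ≡ -811 ≡ 1010 (mod 1821).

1010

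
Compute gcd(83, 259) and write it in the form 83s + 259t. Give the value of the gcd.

Apply Euclid's algorithm to 259 and 83:
259 = 3*83 + 10
83 = 8*10 + 3
10 = 3*3 + 1
3 = 3*1 + 0
gcd(83, 259) = 1.
Express as a combination:
1 = 10 − 3·3
1 = −3·83 + 25·10
1 = 25·259 − 78·83
So 1 = (25)·259 + (-78)·83.

1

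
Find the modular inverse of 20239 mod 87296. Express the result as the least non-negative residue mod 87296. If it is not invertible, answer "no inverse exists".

Run Euclid on (87296, 20239):
87296 = 4*20239 + 6340
20239 = 3*6340 + 1219
6340 = 5*1219 + 245
1219 = 4*245 + 239
245 = 1*239 + 6
239 = 39*6 + 5
6 = 1*5 + 1
5 = 5*1 + 0
The gcd is 1. Working backward:
1 = 6 − 5
1 = −239 + 40·6
1 = 40·245 − 41·239
1 = −41·1219 + 204·245
1 = 204·6340 − 1061·1219
1 = −1061·20239 + 3387·6340
1 = 3387·87296 − 14609·20239
Hence 20239⁻¹ ≡ -14609 ≡ 72687 (mod 87296).

72687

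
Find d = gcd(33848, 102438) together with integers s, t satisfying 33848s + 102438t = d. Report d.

Apply Euclid's algorithm to 102438 and 33848:
102438 = 3*33848 + 894
33848 = 37*894 + 770
894 = 1*770 + 124
770 = 6*124 + 26
124 = 4*26 + 20
26 = 1*20 + 6
20 = 3*6 + 2
6 = 3*2 + 0
gcd(33848, 102438) = 2.
Back-substituting:
2 = 20 − 3·6
2 = −3·26 + 4·20
2 = 4·124 − 19·26
2 = −19·770 + 118·124
2 = 118·894 − 137·770
2 = −137·33848 + 5187·894
2 = 5187·102438 − 15698·33848
So 2 = (5187)·102438 + (-15698)·33848.

2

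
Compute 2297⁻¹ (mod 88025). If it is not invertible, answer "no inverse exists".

23108

Extended Euclidean algorithm:
88025 = 38*2297 + 739
2297 = 3*739 + 80
739 = 9*80 + 19
80 = 4*19 + 4
19 = 4*4 + 3
4 = 1*3 + 1
3 = 3*1 + 0
The gcd is 1. Working backward:
1 = 4 − 3
1 = −19 + 5·4
1 = 5·80 − 21·19
1 = −21·739 + 194·80
1 = 194·2297 − 603·739
1 = −603·88025 + 23108·2297
So 2297·23108 ≡ 1 (mod 88025).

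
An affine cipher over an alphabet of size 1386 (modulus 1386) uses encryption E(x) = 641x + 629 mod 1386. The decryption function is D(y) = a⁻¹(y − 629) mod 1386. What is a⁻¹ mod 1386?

Run Euclid on (1386, 641):
1386 = 2·641 + 104
641 = 6·104 + 17
104 = 6·17 + 2
17 = 8·2 + 1
2 = 2·1 + 0
gcd = 1, so the inverse exists. Back-substitute:
1 = 17 − 8·2
1 = −8·104 + 49·17
1 = 49·641 − 302·104
1 = −302·1386 + 653·641
So 641·653 ≡ 1 (mod 1386).

653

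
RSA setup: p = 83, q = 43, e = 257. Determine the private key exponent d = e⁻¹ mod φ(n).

φ(n) = (p−1)(q−1) = 82·42 = 3444.
Need d with 257·d ≡ 1 (mod 3444). Apply the extended Euclidean algorithm:
3444 = 13*257 + 103
257 = 2*103 + 51
103 = 2*51 + 1
51 = 51*1 + 0
Back-substitute:
1 = 103 − 2·51
1 = −2·257 + 5·103
1 = 5·3444 − 67·257
So 257·(-67) ≡ 1 (mod 3444), hence d ≡ -67 ≡ 3377 (mod 3444).

3377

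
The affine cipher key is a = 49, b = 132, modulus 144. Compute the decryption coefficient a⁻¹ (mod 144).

Apply the Euclidean algorithm to 144 and 49:
144 = 2·49 + 46
49 = 1·46 + 3
46 = 15·3 + 1
3 = 3·1 + 0
The gcd is 1. Working backward:
1 = 46 − 15·3
1 = −15·49 + 16·46
1 = 16·144 − 47·49
So 49·(-47) ≡ 1 (mod 144), and -47 ≡ 97 (mod 144).

97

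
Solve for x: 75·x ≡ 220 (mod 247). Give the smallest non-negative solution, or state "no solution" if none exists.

217

First find gcd(75, 247):
247 = 3·75 + 22
75 = 3·22 + 9
22 = 2·9 + 4
9 = 2·4 + 1
4 = 4·1 + 0
gcd = 1, so a unique solution mod 247 exists.
Back-substitute for the Bézout coefficients:
1 = 9 − 2·4
1 = −2·22 + 5·9
1 = 5·75 − 17·22
1 = −17·247 + 56·75
So 75·(56) ≡ 1 (mod 247), giving 75⁻¹ ≡ 56.
x ≡ 75⁻¹·220 ≡ 56·220 ≡ 217 (mod 247).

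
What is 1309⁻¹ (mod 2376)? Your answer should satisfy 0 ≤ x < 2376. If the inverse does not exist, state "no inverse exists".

no inverse exists

Euclidean algorithm on 2376, 1309:
2376 = 1·1309 + 1067
1309 = 1·1067 + 242
1067 = 4·242 + 99
242 = 2·99 + 44
99 = 2·44 + 11
44 = 4·11 + 0
Since gcd = 11 > 1, 1309 is not a unit mod 2376.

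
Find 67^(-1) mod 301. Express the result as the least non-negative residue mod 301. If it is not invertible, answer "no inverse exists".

9

Run Euclid on (301, 67):
301 = 4*67 + 33
67 = 2*33 + 1
33 = 33*1 + 0
gcd = 1, so the inverse exists. Back-substitute:
1 = 67 − 2·33
1 = −2·301 + 9·67
So 67·9 ≡ 1 (mod 301).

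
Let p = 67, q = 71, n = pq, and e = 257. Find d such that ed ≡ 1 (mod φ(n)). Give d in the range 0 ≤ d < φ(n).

φ(n) = (p−1)(q−1) = 66·70 = 4620.
Need d with 257·d ≡ 1 (mod 4620). Apply the extended Euclidean algorithm:
4620 = 17×257 + 251
257 = 1×251 + 6
251 = 41×6 + 5
6 = 1×5 + 1
5 = 5×1 + 0
Back-substitute:
1 = 6 − 5
1 = −251 + 42·6
1 = 42·257 − 43·251
1 = −43·4620 + 773·257
So 257·773 ≡ 1 (mod 4620), hence d = 773.

773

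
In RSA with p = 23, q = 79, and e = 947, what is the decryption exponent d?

φ(n) = (p−1)(q−1) = 22·78 = 1716.
Need d with 947·d ≡ 1 (mod 1716). Apply the extended Euclidean algorithm:
1716 = 1·947 + 769
947 = 1·769 + 178
769 = 4·178 + 57
178 = 3·57 + 7
57 = 8·7 + 1
7 = 7·1 + 0
Back-substitute:
1 = 57 − 8·7
1 = −8·178 + 25·57
1 = 25·769 − 108·178
1 = −108·947 + 133·769
1 = 133·1716 − 241·947
So 947·(-241) ≡ 1 (mod 1716), hence d ≡ -241 ≡ 1475 (mod 1716).

1475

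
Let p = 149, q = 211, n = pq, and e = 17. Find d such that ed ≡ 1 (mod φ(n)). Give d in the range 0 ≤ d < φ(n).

φ(n) = (p−1)(q−1) = 148·210 = 31080.
Need d with 17·d ≡ 1 (mod 31080). Apply the extended Euclidean algorithm:
31080 = 1828*17 + 4
17 = 4*4 + 1
4 = 4*1 + 0
Back-substitute:
1 = 17 − 4·4
1 = −4·31080 + 7313·17
So 17·7313 ≡ 1 (mod 31080), hence d = 7313.

7313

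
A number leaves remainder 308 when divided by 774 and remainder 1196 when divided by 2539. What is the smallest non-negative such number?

Write x = 308 + 774·k. Then 774·k ≡ 1196 − 308 ≡ 888 (mod 2539).
Need 774⁻¹ mod 2539. Extended Euclid on (2539, 774):
2539 = 3*774 + 217
774 = 3*217 + 123
217 = 1*123 + 94
123 = 1*94 + 29
94 = 3*29 + 7
29 = 4*7 + 1
7 = 7*1 + 0
Back-substitute:
1 = 29 − 4·7
1 = −4·94 + 13·29
1 = 13·123 − 17·94
1 = −17·217 + 30·123
1 = 30·774 − 107·217
1 = −107·2539 + 351·774
774⁻¹ ≡ 351 (mod 2539), so k ≡ 351·888 ≡ 1930 (mod 2539).
x = 308 + 774·1930 = 1494128.

1494128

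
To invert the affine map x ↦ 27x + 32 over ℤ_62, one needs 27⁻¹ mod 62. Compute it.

23

Extended Euclidean algorithm:
62 = 2·27 + 8
27 = 3·8 + 3
8 = 2·3 + 2
3 = 1·2 + 1
2 = 2·1 + 0
Since gcd(27, 62) = 1, back-substitute to write 1 as a combination:
1 = 3 − 2
1 = −8 + 3·3
1 = 3·27 − 10·8
1 = −10·62 + 23·27
So 27·23 ≡ 1 (mod 62).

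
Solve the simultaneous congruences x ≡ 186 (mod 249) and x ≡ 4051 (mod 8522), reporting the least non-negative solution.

Write x = 186 + 249·k. Then 249·k ≡ 4051 − 186 ≡ 3865 (mod 8522).
Need 249⁻¹ mod 8522. Extended Euclid on (8522, 249):
8522 = 34·249 + 56
249 = 4·56 + 25
56 = 2·25 + 6
25 = 4·6 + 1
6 = 6·1 + 0
Back-substitute:
1 = 25 − 4·6
1 = −4·56 + 9·25
1 = 9·249 − 40·56
1 = −40·8522 + 1369·249
249⁻¹ ≡ 1369 (mod 8522), so k ≡ 1369·3865 ≡ 7545 (mod 8522).
x = 186 + 249·7545 = 1878891.

1878891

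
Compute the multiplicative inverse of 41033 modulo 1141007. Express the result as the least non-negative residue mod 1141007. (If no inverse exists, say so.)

60675

Run Euclid on (1141007, 41033):
1141007 = 27·41033 + 33116
41033 = 1·33116 + 7917
33116 = 4·7917 + 1448
7917 = 5·1448 + 677
1448 = 2·677 + 94
677 = 7·94 + 19
94 = 4·19 + 18
19 = 1·18 + 1
18 = 18·1 + 0
The gcd is 1. Working backward:
1 = 19 − 18
1 = −94 + 5·19
1 = 5·677 − 36·94
1 = −36·1448 + 77·677
1 = 77·7917 − 421·1448
1 = −421·33116 + 1761·7917
1 = 1761·41033 − 2182·33116
1 = −2182·1141007 + 60675·41033
So 41033·60675 ≡ 1 (mod 1141007).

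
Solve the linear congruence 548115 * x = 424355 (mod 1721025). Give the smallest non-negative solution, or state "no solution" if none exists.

gcd(548115, 1721025):
1721025 = 3*548115 + 76680
548115 = 7*76680 + 11355
76680 = 6*11355 + 8550
11355 = 1*8550 + 2805
8550 = 3*2805 + 135
2805 = 20*135 + 105
135 = 1*105 + 30
105 = 3*30 + 15
30 = 2*15 + 0
gcd = 15, but 15 ∤ 424355, so the congruence has no solution.

no solution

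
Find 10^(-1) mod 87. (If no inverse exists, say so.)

61

Apply the Euclidean algorithm to 87 and 10:
87 = 8×10 + 7
10 = 1×7 + 3
7 = 2×3 + 1
3 = 3×1 + 0
gcd = 1, so the inverse exists. Back-substitute:
1 = 7 − 2·3
1 = −2·10 + 3·7
1 = 3·87 − 26·10
So 10·(-26) ≡ 1 (mod 87), and -26 ≡ 61 (mod 87).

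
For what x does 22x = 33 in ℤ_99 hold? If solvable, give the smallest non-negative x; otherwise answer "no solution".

First find gcd(22, 99):
99 = 4*22 + 11
22 = 2*11 + 0
gcd = 11 and 11 | 33, so solutions exist. Divide through by 11: 2x ≡ 3 (mod 9).
Now find 2⁻¹ mod 9:
9 = 4×2 + 1
2 = 2×1 + 0
Back-substitute:
1 = 9 − 4·2
So 2·(-4) ≡ 1 (mod 9), i.e. 2⁻¹ ≡ 5.
Then x ≡ 5·3 ≡ 6 (mod 9); the smallest non-negative solution is x = 6.

6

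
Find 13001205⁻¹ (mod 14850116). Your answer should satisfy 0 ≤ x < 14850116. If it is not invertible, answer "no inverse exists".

3558545

Extended Euclidean algorithm:
14850116 = 1×13001205 + 1848911
13001205 = 7×1848911 + 58828
1848911 = 31×58828 + 25243
58828 = 2×25243 + 8342
25243 = 3×8342 + 217
8342 = 38×217 + 96
217 = 2×96 + 25
96 = 3×25 + 21
25 = 1×21 + 4
21 = 5×4 + 1
4 = 4×1 + 0
The gcd is 1. Working backward:
1 = 21 − 5·4
1 = −5·25 + 6·21
1 = 6·96 − 23·25
1 = −23·217 + 52·96
1 = 52·8342 − 1999·217
1 = −1999·25243 + 6049·8342
1 = 6049·58828 − 14097·25243
1 = −14097·1848911 + 443056·58828
1 = 443056·13001205 − 3115489·1848911
1 = −3115489·14850116 + 3558545·13001205
So 13001205·3558545 ≡ 1 (mod 14850116).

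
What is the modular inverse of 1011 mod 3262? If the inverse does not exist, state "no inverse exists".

gcd(3262, 1011) by repeated division:
3262 = 3·1011 + 229
1011 = 4·229 + 95
229 = 2·95 + 39
95 = 2·39 + 17
39 = 2·17 + 5
17 = 3·5 + 2
5 = 2·2 + 1
2 = 2·1 + 0
Since gcd(1011, 3262) = 1, back-substitute to write 1 as a combination:
1 = 5 − 2·2
1 = −2·17 + 7·5
1 = 7·39 − 16·17
1 = −16·95 + 39·39
1 = 39·229 − 94·95
1 = −94·1011 + 415·229
1 = 415·3262 − 1339·1011
Thus 1011·(-1339) ≡ 1 (mod 3262); reducing, -1339 mod 3262 = 1923.

1923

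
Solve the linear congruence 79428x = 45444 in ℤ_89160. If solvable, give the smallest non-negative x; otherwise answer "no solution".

First find gcd(79428, 89160):
89160 = 1·79428 + 9732
79428 = 8·9732 + 1572
9732 = 6·1572 + 300
1572 = 5·300 + 72
300 = 4·72 + 12
72 = 6·12 + 0
gcd = 12 and 12 | 45444, so solutions exist. Divide through by 12: 6619x ≡ 3787 (mod 7430).
Now find 6619⁻¹ mod 7430:
7430 = 1*6619 + 811
6619 = 8*811 + 131
811 = 6*131 + 25
131 = 5*25 + 6
25 = 4*6 + 1
6 = 6*1 + 0
Back-substitute:
1 = 25 − 4·6
1 = −4·131 + 21·25
1 = 21·811 − 130·131
1 = −130·6619 + 1061·811
1 = 1061·7430 − 1191·6619
So 6619·(-1191) ≡ 1 (mod 7430), i.e. 6619⁻¹ ≡ 6239.
Then x ≡ 6239·3787 ≡ 7123 (mod 7430); the smallest non-negative solution is x = 7123.

7123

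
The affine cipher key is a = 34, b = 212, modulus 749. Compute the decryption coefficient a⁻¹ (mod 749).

Run Euclid on (749, 34):
749 = 22*34 + 1
34 = 34*1 + 0
The gcd is 1. Working backward:
1 = 749 − 22·34
Thus 34·(-22) ≡ 1 (mod 749); reducing, -22 mod 749 = 727.

727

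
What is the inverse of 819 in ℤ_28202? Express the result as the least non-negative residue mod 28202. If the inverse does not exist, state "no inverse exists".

gcd(28202, 819) by repeated division:
28202 = 34×819 + 356
819 = 2×356 + 107
356 = 3×107 + 35
107 = 3×35 + 2
35 = 17×2 + 1
2 = 2×1 + 0
Since gcd(819, 28202) = 1, back-substitute to write 1 as a combination:
1 = 35 − 17·2
1 = −17·107 + 52·35
1 = 52·356 − 173·107
1 = −173·819 + 398·356
1 = 398·28202 − 13705·819
Thus 819·(-13705) ≡ 1 (mod 28202); reducing, -13705 mod 28202 = 14497.

14497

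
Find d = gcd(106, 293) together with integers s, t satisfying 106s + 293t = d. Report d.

Apply Euclid's algorithm to 293 and 106:
293 = 2·106 + 81
106 = 1·81 + 25
81 = 3·25 + 6
25 = 4·6 + 1
6 = 6·1 + 0
gcd(106, 293) = 1.
Back-substituting:
1 = 25 − 4·6
1 = −4·81 + 13·25
1 = 13·106 − 17·81
1 = −17·293 + 47·106
So 1 = (-17)·293 + (47)·106.

1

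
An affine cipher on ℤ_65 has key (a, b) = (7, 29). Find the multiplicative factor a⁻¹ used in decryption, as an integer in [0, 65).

Extended Euclidean algorithm:
65 = 9*7 + 2
7 = 3*2 + 1
2 = 2*1 + 0
gcd = 1, so the inverse exists. Back-substitute:
1 = 7 − 3·2
1 = −3·65 + 28·7
So 7·28 ≡ 1 (mod 65).

28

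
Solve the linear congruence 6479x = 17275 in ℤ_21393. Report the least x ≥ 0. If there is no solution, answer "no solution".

19715

First find gcd(6479, 21393):
21393 = 3×6479 + 1956
6479 = 3×1956 + 611
1956 = 3×611 + 123
611 = 4×123 + 119
123 = 1×119 + 4
119 = 29×4 + 3
4 = 1×3 + 1
3 = 3×1 + 0
gcd = 1, so a unique solution mod 21393 exists.
Back-substitute for the Bézout coefficients:
1 = 4 − 3
1 = −119 + 30·4
1 = 30·123 − 31·119
1 = −31·611 + 154·123
1 = 154·1956 − 493·611
1 = −493·6479 + 1633·1956
1 = 1633·21393 − 5392·6479
So 6479·(-5392) ≡ 1 (mod 21393), giving 6479⁻¹ ≡ 16001.
x ≡ 6479⁻¹·17275 ≡ 16001·17275 ≡ 19715 (mod 21393).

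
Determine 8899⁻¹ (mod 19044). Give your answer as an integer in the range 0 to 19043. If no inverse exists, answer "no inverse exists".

Run Euclid on (19044, 8899):
19044 = 2×8899 + 1246
8899 = 7×1246 + 177
1246 = 7×177 + 7
177 = 25×7 + 2
7 = 3×2 + 1
2 = 2×1 + 0
Since gcd(8899, 19044) = 1, back-substitute to write 1 as a combination:
1 = 7 − 3·2
1 = −3·177 + 76·7
1 = 76·1246 − 535·177
1 = −535·8899 + 3821·1246
1 = 3821·19044 − 8177·8899
Thus 8899·(-8177) ≡ 1 (mod 19044); reducing, -8177 mod 19044 = 10867.

10867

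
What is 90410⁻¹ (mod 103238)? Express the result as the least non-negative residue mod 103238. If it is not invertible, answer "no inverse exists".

Compute gcd(90410, 103238):
103238 = 1*90410 + 12828
90410 = 7*12828 + 614
12828 = 20*614 + 548
614 = 1*548 + 66
548 = 8*66 + 20
66 = 3*20 + 6
20 = 3*6 + 2
6 = 3*2 + 0
The gcd is 2, not 1, hence no inverse exists.

no inverse exists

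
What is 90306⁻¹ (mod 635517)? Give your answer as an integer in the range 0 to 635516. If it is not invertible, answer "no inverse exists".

no inverse exists

Compute gcd(90306, 635517):
635517 = 7*90306 + 3375
90306 = 26*3375 + 2556
3375 = 1*2556 + 819
2556 = 3*819 + 99
819 = 8*99 + 27
99 = 3*27 + 18
27 = 1*18 + 9
18 = 2*9 + 0
Since gcd = 9 > 1, 90306 is not a unit mod 635517.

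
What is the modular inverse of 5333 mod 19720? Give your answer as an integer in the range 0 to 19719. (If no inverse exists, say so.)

15157

Extended Euclidean algorithm:
19720 = 3*5333 + 3721
5333 = 1*3721 + 1612
3721 = 2*1612 + 497
1612 = 3*497 + 121
497 = 4*121 + 13
121 = 9*13 + 4
13 = 3*4 + 1
4 = 4*1 + 0
gcd = 1, so the inverse exists. Back-substitute:
1 = 13 − 3·4
1 = −3·121 + 28·13
1 = 28·497 − 115·121
1 = −115·1612 + 373·497
1 = 373·3721 − 861·1612
1 = −861·5333 + 1234·3721
1 = 1234·19720 − 4563·5333
Hence 5333⁻¹ ≡ -4563 ≡ 15157 (mod 19720).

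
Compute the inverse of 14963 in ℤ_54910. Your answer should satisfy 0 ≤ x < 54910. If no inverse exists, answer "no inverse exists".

Extended Euclidean algorithm:
54910 = 3·14963 + 10021
14963 = 1·10021 + 4942
10021 = 2·4942 + 137
4942 = 36·137 + 10
137 = 13·10 + 7
10 = 1·7 + 3
7 = 2·3 + 1
3 = 3·1 + 0
gcd = 1, so the inverse exists. Back-substitute:
1 = 7 − 2·3
1 = −2·10 + 3·7
1 = 3·137 − 41·10
1 = −41·4942 + 1479·137
1 = 1479·10021 − 2999·4942
1 = −2999·14963 + 4478·10021
1 = 4478·54910 − 16433·14963
Thus 14963·(-16433) ≡ 1 (mod 54910); reducing, -16433 mod 54910 = 38477.

38477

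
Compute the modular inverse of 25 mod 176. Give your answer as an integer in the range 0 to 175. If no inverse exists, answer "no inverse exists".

Apply the Euclidean algorithm to 176 and 25:
176 = 7*25 + 1
25 = 25*1 + 0
The gcd is 1. Working backward:
1 = 176 − 7·25
Hence 25⁻¹ ≡ -7 ≡ 169 (mod 176).

169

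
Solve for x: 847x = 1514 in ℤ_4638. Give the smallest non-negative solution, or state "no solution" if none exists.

First find gcd(847, 4638):
4638 = 5*847 + 403
847 = 2*403 + 41
403 = 9*41 + 34
41 = 1*34 + 7
34 = 4*7 + 6
7 = 1*6 + 1
6 = 6*1 + 0
gcd = 1, so a unique solution mod 4638 exists.
Back-substitute for the Bézout coefficients:
1 = 7 − 6
1 = −34 + 5·7
1 = 5·41 − 6·34
1 = −6·403 + 59·41
1 = 59·847 − 124·403
1 = −124·4638 + 679·847
So 847·(679) ≡ 1 (mod 4638), giving 847⁻¹ ≡ 679.
x ≡ 847⁻¹·1514 ≡ 679·1514 ≡ 3008 (mod 4638).

3008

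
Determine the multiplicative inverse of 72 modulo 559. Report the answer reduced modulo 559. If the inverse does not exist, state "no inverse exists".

132

Run Euclid on (559, 72):
559 = 7·72 + 55
72 = 1·55 + 17
55 = 3·17 + 4
17 = 4·4 + 1
4 = 4·1 + 0
Since gcd(72, 559) = 1, back-substitute to write 1 as a combination:
1 = 17 − 4·4
1 = −4·55 + 13·17
1 = 13·72 − 17·55
1 = −17·559 + 132·72
So 72·132 ≡ 1 (mod 559).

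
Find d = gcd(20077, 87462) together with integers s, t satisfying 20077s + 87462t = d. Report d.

Euclidean algorithm:
87462 = 4·20077 + 7154
20077 = 2·7154 + 5769
7154 = 1·5769 + 1385
5769 = 4·1385 + 229
1385 = 6·229 + 11
229 = 20·11 + 9
11 = 1·9 + 2
9 = 4·2 + 1
2 = 2·1 + 0
gcd(20077, 87462) = 1.
Working backward:
1 = 9 − 4·2
1 = −4·11 + 5·9
1 = 5·229 − 104·11
1 = −104·1385 + 629·229
1 = 629·5769 − 2620·1385
1 = −2620·7154 + 3249·5769
1 = 3249·20077 − 9118·7154
1 = −9118·87462 + 39721·20077
So 1 = (-9118)·87462 + (39721)·20077.

1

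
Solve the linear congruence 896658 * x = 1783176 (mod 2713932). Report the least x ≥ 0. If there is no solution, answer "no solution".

20620

First find gcd(896658, 2713932):
2713932 = 3×896658 + 23958
896658 = 37×23958 + 10212
23958 = 2×10212 + 3534
10212 = 2×3534 + 3144
3534 = 1×3144 + 390
3144 = 8×390 + 24
390 = 16×24 + 6
24 = 4×6 + 0
gcd = 6 and 6 | 1783176, so solutions exist. Divide through by 6: 149443x ≡ 297196 (mod 452322).
Now find 149443⁻¹ mod 452322:
452322 = 3×149443 + 3993
149443 = 37×3993 + 1702
3993 = 2×1702 + 589
1702 = 2×589 + 524
589 = 1×524 + 65
524 = 8×65 + 4
65 = 16×4 + 1
4 = 4×1 + 0
Back-substitute:
1 = 65 − 16·4
1 = −16·524 + 129·65
1 = 129·589 − 145·524
1 = −145·1702 + 419·589
1 = 419·3993 − 983·1702
1 = −983·149443 + 36790·3993
1 = 36790·452322 − 111353·149443
So 149443·(-111353) ≡ 1 (mod 452322), i.e. 149443⁻¹ ≡ 340969.
Then x ≡ 340969·297196 ≡ 20620 (mod 452322); the smallest non-negative solution is x = 20620.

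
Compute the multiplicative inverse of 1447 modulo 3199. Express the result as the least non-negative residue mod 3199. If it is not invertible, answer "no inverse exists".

gcd(3199, 1447) by repeated division:
3199 = 2*1447 + 305
1447 = 4*305 + 227
305 = 1*227 + 78
227 = 2*78 + 71
78 = 1*71 + 7
71 = 10*7 + 1
7 = 7*1 + 0
gcd = 1, so the inverse exists. Back-substitute:
1 = 71 − 10·7
1 = −10·78 + 11·71
1 = 11·227 − 32·78
1 = −32·305 + 43·227
1 = 43·1447 − 204·305
1 = −204·3199 + 451·1447
So 1447·451 ≡ 1 (mod 3199).

451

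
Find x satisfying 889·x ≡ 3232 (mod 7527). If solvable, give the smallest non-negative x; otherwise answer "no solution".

First find gcd(889, 7527):
7527 = 8·889 + 415
889 = 2·415 + 59
415 = 7·59 + 2
59 = 29·2 + 1
2 = 2·1 + 0
gcd = 1, so a unique solution mod 7527 exists.
Back-substitute for the Bézout coefficients:
1 = 59 − 29·2
1 = −29·415 + 204·59
1 = 204·889 − 437·415
1 = −437·7527 + 3700·889
So 889·(3700) ≡ 1 (mod 7527), giving 889⁻¹ ≡ 3700.
x ≡ 889⁻¹·3232 ≡ 3700·3232 ≡ 5524 (mod 7527).

5524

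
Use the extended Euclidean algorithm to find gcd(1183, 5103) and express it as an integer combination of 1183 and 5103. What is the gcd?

7

Repeated division:
5103 = 4·1183 + 371
1183 = 3·371 + 70
371 = 5·70 + 21
70 = 3·21 + 7
21 = 3·7 + 0
gcd(1183, 5103) = 7.
Working backward:
7 = 70 − 3·21
7 = −3·371 + 16·70
7 = 16·1183 − 51·371
7 = −51·5103 + 220·1183
So 7 = (-51)·5103 + (220)·1183.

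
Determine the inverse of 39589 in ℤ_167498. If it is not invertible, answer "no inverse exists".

Run Euclid on (167498, 39589):
167498 = 4×39589 + 9142
39589 = 4×9142 + 3021
9142 = 3×3021 + 79
3021 = 38×79 + 19
79 = 4×19 + 3
19 = 6×3 + 1
3 = 3×1 + 0
gcd = 1, so the inverse exists. Back-substitute:
1 = 19 − 6·3
1 = −6·79 + 25·19
1 = 25·3021 − 956·79
1 = −956·9142 + 2893·3021
1 = 2893·39589 − 12528·9142
1 = −12528·167498 + 53005·39589
So 39589·53005 ≡ 1 (mod 167498).

53005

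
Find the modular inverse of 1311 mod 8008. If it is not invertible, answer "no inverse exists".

gcd(8008, 1311) by repeated division:
8008 = 6·1311 + 142
1311 = 9·142 + 33
142 = 4·33 + 10
33 = 3·10 + 3
10 = 3·3 + 1
3 = 3·1 + 0
The gcd is 1. Working backward:
1 = 10 − 3·3
1 = −3·33 + 10·10
1 = 10·142 − 43·33
1 = −43·1311 + 397·142
1 = 397·8008 − 2425·1311
Hence 1311⁻¹ ≡ -2425 ≡ 5583 (mod 8008).

5583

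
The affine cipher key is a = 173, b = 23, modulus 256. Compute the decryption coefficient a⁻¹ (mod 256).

37

gcd(256, 173) by repeated division:
256 = 1*173 + 83
173 = 2*83 + 7
83 = 11*7 + 6
7 = 1*6 + 1
6 = 6*1 + 0
The gcd is 1. Working backward:
1 = 7 − 6
1 = −83 + 12·7
1 = 12·173 − 25·83
1 = −25·256 + 37·173
So 173·37 ≡ 1 (mod 256).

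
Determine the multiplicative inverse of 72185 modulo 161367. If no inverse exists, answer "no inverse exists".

94967

Extended Euclidean algorithm:
161367 = 2×72185 + 16997
72185 = 4×16997 + 4197
16997 = 4×4197 + 209
4197 = 20×209 + 17
209 = 12×17 + 5
17 = 3×5 + 2
5 = 2×2 + 1
2 = 2×1 + 0
gcd = 1, so the inverse exists. Back-substitute:
1 = 5 − 2·2
1 = −2·17 + 7·5
1 = 7·209 − 86·17
1 = −86·4197 + 1727·209
1 = 1727·16997 − 6994·4197
1 = −6994·72185 + 29703·16997
1 = 29703·161367 − 66400·72185
So 72185·(-66400) ≡ 1 (mod 161367), and -66400 ≡ 94967 (mod 161367).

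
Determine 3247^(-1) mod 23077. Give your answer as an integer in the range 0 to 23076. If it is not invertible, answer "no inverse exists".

7626

gcd(23077, 3247) by repeated division:
23077 = 7×3247 + 348
3247 = 9×348 + 115
348 = 3×115 + 3
115 = 38×3 + 1
3 = 3×1 + 0
The gcd is 1. Working backward:
1 = 115 − 38·3
1 = −38·348 + 115·115
1 = 115·3247 − 1073·348
1 = −1073·23077 + 7626·3247
So 3247·7626 ≡ 1 (mod 23077).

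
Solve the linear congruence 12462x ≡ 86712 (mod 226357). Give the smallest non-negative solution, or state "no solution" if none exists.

First find gcd(12462, 226357):
226357 = 18×12462 + 2041
12462 = 6×2041 + 216
2041 = 9×216 + 97
216 = 2×97 + 22
97 = 4×22 + 9
22 = 2×9 + 4
9 = 2×4 + 1
4 = 4×1 + 0
gcd = 1, so a unique solution mod 226357 exists.
Back-substitute for the Bézout coefficients:
1 = 9 − 2·4
1 = −2·22 + 5·9
1 = 5·97 − 22·22
1 = −22·216 + 49·97
1 = 49·2041 − 463·216
1 = −463·12462 + 2827·2041
1 = 2827·226357 − 51349·12462
So 12462·(-51349) ≡ 1 (mod 226357), giving 12462⁻¹ ≡ 175008.
x ≡ 12462⁻¹·86712 ≡ 175008·86712 ≡ 94059 (mod 226357).

94059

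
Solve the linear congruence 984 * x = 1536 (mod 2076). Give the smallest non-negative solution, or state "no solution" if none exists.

10

First find gcd(984, 2076):
2076 = 2*984 + 108
984 = 9*108 + 12
108 = 9*12 + 0
gcd = 12 and 12 | 1536, so solutions exist. Divide through by 12: 82x ≡ 128 (mod 173).
Now find 82⁻¹ mod 173:
173 = 2×82 + 9
82 = 9×9 + 1
9 = 9×1 + 0
Back-substitute:
1 = 82 − 9·9
1 = −9·173 + 19·82
So 82⁻¹ ≡ 19 (mod 173).
Then x ≡ 19·128 ≡ 10 (mod 173); the smallest non-negative solution is x = 10.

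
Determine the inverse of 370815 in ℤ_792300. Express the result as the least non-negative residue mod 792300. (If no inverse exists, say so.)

no inverse exists

Euclidean algorithm on 792300, 370815:
792300 = 2*370815 + 50670
370815 = 7*50670 + 16125
50670 = 3*16125 + 2295
16125 = 7*2295 + 60
2295 = 38*60 + 15
60 = 4*15 + 0
Since gcd = 15 > 1, 370815 is not a unit mod 792300.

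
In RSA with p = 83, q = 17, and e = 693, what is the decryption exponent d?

φ(n) = (p−1)(q−1) = 82·16 = 1312.
Need d with 693·d ≡ 1 (mod 1312). Apply the extended Euclidean algorithm:
1312 = 1×693 + 619
693 = 1×619 + 74
619 = 8×74 + 27
74 = 2×27 + 20
27 = 1×20 + 7
20 = 2×7 + 6
7 = 1×6 + 1
6 = 6×1 + 0
Back-substitute:
1 = 7 − 6
1 = −20 + 3·7
1 = 3·27 − 4·20
1 = −4·74 + 11·27
1 = 11·619 − 92·74
1 = −92·693 + 103·619
1 = 103·1312 − 195·693
So 693·(-195) ≡ 1 (mod 1312), hence d ≡ -195 ≡ 1117 (mod 1312).

1117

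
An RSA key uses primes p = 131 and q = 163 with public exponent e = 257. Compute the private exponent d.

φ(n) = (p−1)(q−1) = 130·162 = 21060.
Need d with 257·d ≡ 1 (mod 21060). Apply the extended Euclidean algorithm:
21060 = 81×257 + 243
257 = 1×243 + 14
243 = 17×14 + 5
14 = 2×5 + 4
5 = 1×4 + 1
4 = 4×1 + 0
Back-substitute:
1 = 5 − 4
1 = −14 + 3·5
1 = 3·243 − 52·14
1 = −52·257 + 55·243
1 = 55·21060 − 4507·257
So 257·(-4507) ≡ 1 (mod 21060), hence d ≡ -4507 ≡ 16553 (mod 21060).

16553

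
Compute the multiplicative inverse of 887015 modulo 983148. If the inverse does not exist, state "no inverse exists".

755363

Run Euclid on (983148, 887015):
983148 = 1·887015 + 96133
887015 = 9·96133 + 21818
96133 = 4·21818 + 8861
21818 = 2·8861 + 4096
8861 = 2·4096 + 669
4096 = 6·669 + 82
669 = 8·82 + 13
82 = 6·13 + 4
13 = 3·4 + 1
4 = 4·1 + 0
gcd = 1, so the inverse exists. Back-substitute:
1 = 13 − 3·4
1 = −3·82 + 19·13
1 = 19·669 − 155·82
1 = −155·4096 + 949·669
1 = 949·8861 − 2053·4096
1 = −2053·21818 + 5055·8861
1 = 5055·96133 − 22273·21818
1 = −22273·887015 + 205512·96133
1 = 205512·983148 − 227785·887015
So 887015·(-227785) ≡ 1 (mod 983148), and -227785 ≡ 755363 (mod 983148).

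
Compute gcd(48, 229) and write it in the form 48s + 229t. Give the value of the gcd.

1

Apply Euclid's algorithm to 229 and 48:
229 = 4×48 + 37
48 = 1×37 + 11
37 = 3×11 + 4
11 = 2×4 + 3
4 = 1×3 + 1
3 = 3×1 + 0
gcd(48, 229) = 1.
Back-substituting:
1 = 4 − 3
1 = −11 + 3·4
1 = 3·37 − 10·11
1 = −10·48 + 13·37
1 = 13·229 − 62·48
So 1 = (13)·229 + (-62)·48.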